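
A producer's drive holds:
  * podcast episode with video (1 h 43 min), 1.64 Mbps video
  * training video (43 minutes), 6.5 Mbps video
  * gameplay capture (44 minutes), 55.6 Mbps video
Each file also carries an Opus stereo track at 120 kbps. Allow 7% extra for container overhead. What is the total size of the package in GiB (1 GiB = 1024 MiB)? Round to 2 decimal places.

Audio: 120 kbps = 0.120 Mbps.
podcast episode with video: 1.760 Mbps × 6180 s × 1.07 = 11638.2 Mb
training video: 6.620 Mbps × 2580 s × 1.07 = 18275.2 Mb
gameplay capture: 55.720 Mbps × 2640 s × 1.07 = 157397.9 Mb
Total: 187311.2 Mb = 23413.9 MB.
= 21.81 GiB.

21.81 GiB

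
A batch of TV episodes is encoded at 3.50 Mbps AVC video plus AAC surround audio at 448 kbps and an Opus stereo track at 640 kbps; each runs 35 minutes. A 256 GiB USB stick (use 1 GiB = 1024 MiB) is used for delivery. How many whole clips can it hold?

35 min = 2100 s
Audio total: 448 + 640 = 1088 kbps = 1.088 Mbps.
Total bitrate: 4.588 Mbps.
Per item: 4.588 Mbps × 2100 s = 9,635 Mb = 1,204 MB.
Capacity: 256 GiB = 2,199,023 Mb; 228.24 items → 228 complete.

228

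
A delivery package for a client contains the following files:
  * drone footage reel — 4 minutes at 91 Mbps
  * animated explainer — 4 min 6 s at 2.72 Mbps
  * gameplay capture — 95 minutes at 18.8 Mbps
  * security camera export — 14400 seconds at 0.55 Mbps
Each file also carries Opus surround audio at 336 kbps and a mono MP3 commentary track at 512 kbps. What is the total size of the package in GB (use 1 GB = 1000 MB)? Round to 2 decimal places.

19.38 GB

Audio total: 336 + 512 = 848 kbps = 0.848 Mbps.
drone footage reel: 91.848 Mbps × 240 s = 22043.5 Mb
animated explainer: 3.568 Mbps × 246 s = 877.7 Mb
gameplay capture: 19.648 Mbps × 5700 s = 111993.6 Mb
security camera export: 1.398 Mbps × 14400 s = 20131.2 Mb
Total: 155046.0 Mb = 19380.8 MB.
= 19.38 GB.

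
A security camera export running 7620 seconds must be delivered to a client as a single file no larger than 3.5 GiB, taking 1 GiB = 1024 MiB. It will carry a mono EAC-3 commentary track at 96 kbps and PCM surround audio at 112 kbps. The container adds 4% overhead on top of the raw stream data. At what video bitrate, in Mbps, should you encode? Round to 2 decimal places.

Budget: 3.5 GiB = 30064.8 Mb.
Stream payload after overhead: 30064.8 / 1.04 = 28908.4 Mb.
Total bitrate budget: 28908.4 Mb / 7620 s = 3.794 Mbps.
Audio total: 96 + 112 = 208 kbps = 0.208 Mbps.
Video: 3.794 − 0.208 = 3.586 Mbps.

3.59 Mbps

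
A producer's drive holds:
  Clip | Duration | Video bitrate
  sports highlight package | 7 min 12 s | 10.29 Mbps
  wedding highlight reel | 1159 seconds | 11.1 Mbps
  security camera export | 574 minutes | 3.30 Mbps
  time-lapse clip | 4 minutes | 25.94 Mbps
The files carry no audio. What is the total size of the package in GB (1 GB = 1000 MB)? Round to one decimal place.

17.1 GB

sports highlight package: 10.290 Mbps × 432 s = 4445.3 Mb
wedding highlight reel: 11.100 Mbps × 1159 s = 12864.9 Mb
security camera export: 3.300 Mbps × 34440 s = 113652.0 Mb
time-lapse clip: 25.940 Mbps × 240 s = 6225.6 Mb
Total: 137187.8 Mb = 17148.5 MB.
= 17.15 GB.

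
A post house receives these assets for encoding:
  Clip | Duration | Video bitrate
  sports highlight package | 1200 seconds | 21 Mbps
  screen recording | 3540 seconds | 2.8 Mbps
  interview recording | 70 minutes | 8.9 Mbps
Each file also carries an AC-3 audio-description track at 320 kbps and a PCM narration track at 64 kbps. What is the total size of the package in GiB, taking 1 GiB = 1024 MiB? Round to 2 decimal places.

8.84 GiB

Audio total: 320 + 64 = 384 kbps = 0.384 Mbps.
sports highlight package: 21.384 Mbps × 1200 s = 25660.8 Mb
screen recording: 3.184 Mbps × 3540 s = 11271.4 Mb
interview recording: 9.284 Mbps × 4200 s = 38992.8 Mb
Total: 75925.0 Mb = 9490.6 MB.
= 8.839 GiB.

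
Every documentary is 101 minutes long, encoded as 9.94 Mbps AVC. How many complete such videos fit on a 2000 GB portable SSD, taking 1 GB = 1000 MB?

265

101 min = 6060 s
Per item: 9.940 Mbps × 6060 s = 60,236 Mb = 7,530 MB.
Capacity: 2000 GB = 16,000,000 Mb; 265.62 items → 265 complete.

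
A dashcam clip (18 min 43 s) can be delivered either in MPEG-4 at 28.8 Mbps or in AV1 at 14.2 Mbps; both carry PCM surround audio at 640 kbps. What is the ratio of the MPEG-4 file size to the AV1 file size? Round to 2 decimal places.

18 min 43 s = 1123 s
Audio: 640 kbps = 0.640 Mbps.
MPEG-4: 29.440 Mbps × 1123 s = 33061.1 Mb = 3.849 GiB.
AV1: 14.840 Mbps × 1123 s = 16665.3 Mb = 1.940 GiB.
Ratio: 3.849 / 1.940 = 1.984.

1.98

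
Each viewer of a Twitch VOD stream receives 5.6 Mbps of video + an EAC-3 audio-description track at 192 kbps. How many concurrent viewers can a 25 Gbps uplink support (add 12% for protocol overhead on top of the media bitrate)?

Audio: 192 kbps = 0.192 Mbps.
Per-viewer media rate: 5.792 Mbps.
On the wire with 12% overhead: 6.487 Mbps.
25 Gbps = 25,000 Mbps; 25,000 / 6.487 = 3853.84 → 3853 viewers.

3853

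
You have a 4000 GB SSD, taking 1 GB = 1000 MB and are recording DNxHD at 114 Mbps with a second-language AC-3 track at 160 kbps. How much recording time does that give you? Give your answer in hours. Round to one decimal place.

77.9 hours

Audio: 160 kbps = 0.160 Mbps.
Total bitrate: 114 + 0.160 = 114.160 Mbps.
Capacity: 4000 GB = 32,000,000 Mb.
Recording time: 32,000,000 / 114.160 = 280,308 s ≈ 77.9 hours.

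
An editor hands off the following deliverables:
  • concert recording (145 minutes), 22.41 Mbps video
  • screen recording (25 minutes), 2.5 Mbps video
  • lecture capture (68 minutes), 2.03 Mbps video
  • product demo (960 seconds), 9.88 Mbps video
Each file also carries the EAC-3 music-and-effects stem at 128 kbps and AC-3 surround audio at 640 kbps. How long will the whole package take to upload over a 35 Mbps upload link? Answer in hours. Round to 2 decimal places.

Audio total: 128 + 640 = 768 kbps = 0.768 Mbps.
concert recording: 23.178 Mbps × 8700 s = 201648.6 Mb
screen recording: 3.268 Mbps × 1500 s = 4902.0 Mb
lecture capture: 2.798 Mbps × 4080 s = 11415.8 Mb
product demo: 10.648 Mbps × 960 s = 10222.1 Mb
Total: 228188.5 Mb = 28523.6 MB.
At 35 Mbps: 228188.5 / 35 = 6520 s ≈ 1.81 hours.

1.81 hours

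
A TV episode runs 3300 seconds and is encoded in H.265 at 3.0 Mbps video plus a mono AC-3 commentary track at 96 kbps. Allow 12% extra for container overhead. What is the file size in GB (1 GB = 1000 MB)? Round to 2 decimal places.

1.43 GB

Audio: 96 kbps = 0.096 Mbps.
Total bitrate: 3.0 + 0.096 = 3.096 Mbps.
Stream data: 3.096 Mbps × 3300 s = 10216.8 Mb.
With 12% container overhead: ×1.12.
11,443 Mb ÷ 8 = 1,430 MB → 1.430 GB.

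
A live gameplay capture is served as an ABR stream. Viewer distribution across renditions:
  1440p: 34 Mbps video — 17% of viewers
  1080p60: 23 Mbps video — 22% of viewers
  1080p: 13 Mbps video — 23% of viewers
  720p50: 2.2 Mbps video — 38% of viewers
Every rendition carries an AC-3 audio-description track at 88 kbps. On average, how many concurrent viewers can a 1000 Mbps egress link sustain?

67

Audio: 88 kbps = 0.088 Mbps.
Average per-viewer bitrate: 0.17×34.088 + 0.22×23.088 + 0.23×13.088 + 0.38×2.288 = 14.754 Mbps.
1000 Mbps = 1,000 Mbps; 1,000 / 14.754 = 67.78 → 67.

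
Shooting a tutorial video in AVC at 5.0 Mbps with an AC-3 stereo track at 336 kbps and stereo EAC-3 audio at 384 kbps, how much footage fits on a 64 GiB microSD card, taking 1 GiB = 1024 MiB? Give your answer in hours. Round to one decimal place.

Audio total: 336 + 384 = 720 kbps = 0.720 Mbps.
Total bitrate: 5.0 + 0.720 = 5.720 Mbps.
Capacity: 64 GiB = 549,756 Mb.
Recording time: 549,756 / 5.720 = 96,111 s ≈ 26.7 hours.

26.7 hours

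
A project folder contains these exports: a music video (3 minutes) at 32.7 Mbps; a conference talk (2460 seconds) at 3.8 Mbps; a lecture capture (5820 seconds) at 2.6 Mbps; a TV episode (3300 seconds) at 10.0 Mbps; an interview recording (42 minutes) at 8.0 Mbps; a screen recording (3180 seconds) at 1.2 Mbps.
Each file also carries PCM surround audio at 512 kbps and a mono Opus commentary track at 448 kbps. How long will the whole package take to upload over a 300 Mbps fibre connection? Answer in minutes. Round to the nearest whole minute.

6 minutes

Audio total: 512 + 448 = 960 kbps = 0.960 Mbps.
music video: 33.660 Mbps × 180 s = 6058.8 Mb
conference talk: 4.760 Mbps × 2460 s = 11709.6 Mb
lecture capture: 3.560 Mbps × 5820 s = 20719.2 Mb
TV episode: 10.960 Mbps × 3300 s = 36168.0 Mb
interview recording: 8.960 Mbps × 2520 s = 22579.2 Mb
screen recording: 2.160 Mbps × 3180 s = 6868.8 Mb
Total: 104103.6 Mb = 13013.0 MB.
At 300 Mbps: 104103.6 / 300 = 347 s ≈ 5.78 minutes.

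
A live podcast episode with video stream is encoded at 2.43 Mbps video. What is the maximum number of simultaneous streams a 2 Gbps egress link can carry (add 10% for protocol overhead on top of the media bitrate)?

748

On the wire with 10% overhead: 2.673 Mbps.
2 Gbps = 2,000 Mbps; 2,000 / 2.673 = 748.22 → 748 viewers.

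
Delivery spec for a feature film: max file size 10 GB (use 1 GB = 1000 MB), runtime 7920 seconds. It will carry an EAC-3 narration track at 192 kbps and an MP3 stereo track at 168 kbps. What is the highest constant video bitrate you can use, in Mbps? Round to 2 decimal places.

9.74 Mbps

Budget: 10 GB = 80000.0 Mb.
Total bitrate budget: 80000.0 Mb / 7920 s = 10.101 Mbps.
Audio total: 192 + 168 = 360 kbps = 0.360 Mbps.
Video: 10.101 − 0.360 = 9.741 Mbps.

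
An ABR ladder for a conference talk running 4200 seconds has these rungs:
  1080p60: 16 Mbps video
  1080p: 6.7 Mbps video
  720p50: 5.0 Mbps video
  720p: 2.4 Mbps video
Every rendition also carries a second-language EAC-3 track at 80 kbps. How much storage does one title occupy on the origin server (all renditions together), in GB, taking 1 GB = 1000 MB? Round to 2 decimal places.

15.97 GB

Audio: 80 kbps = 0.080 Mbps.
Sum of rendition bitrates: (16+0.080) + (6.7+0.080) + (5.0+0.080) + (2.4+0.080) = 30.420 Mbps.
× 4200 s = 127,764 Mb = 15,970 MB = 15.97 GB.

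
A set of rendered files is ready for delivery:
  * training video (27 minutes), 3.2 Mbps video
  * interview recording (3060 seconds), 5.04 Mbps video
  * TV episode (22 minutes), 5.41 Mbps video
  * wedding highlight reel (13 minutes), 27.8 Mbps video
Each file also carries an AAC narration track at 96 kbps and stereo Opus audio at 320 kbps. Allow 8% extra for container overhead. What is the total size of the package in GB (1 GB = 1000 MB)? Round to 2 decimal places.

Audio total: 96 + 320 = 416 kbps = 0.416 Mbps.
training video: 3.616 Mbps × 1620 s × 1.08 = 6326.6 Mb
interview recording: 5.456 Mbps × 3060 s × 1.08 = 18031.0 Mb
TV episode: 5.826 Mbps × 1320 s × 1.08 = 8305.5 Mb
wedding highlight reel: 28.216 Mbps × 780 s × 1.08 = 23769.2 Mb
Total: 56432.2 Mb = 7054.0 MB.
= 7.054 GB.

7.05 GB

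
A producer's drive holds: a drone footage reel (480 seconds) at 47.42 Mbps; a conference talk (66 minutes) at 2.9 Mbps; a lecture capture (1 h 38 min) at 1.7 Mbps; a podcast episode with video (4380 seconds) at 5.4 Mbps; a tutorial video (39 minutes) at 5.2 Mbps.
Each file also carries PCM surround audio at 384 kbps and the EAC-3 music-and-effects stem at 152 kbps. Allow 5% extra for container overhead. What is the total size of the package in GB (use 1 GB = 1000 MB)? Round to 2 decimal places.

11.71 GB

Audio total: 384 + 152 = 536 kbps = 0.536 Mbps.
drone footage reel: 47.956 Mbps × 480 s × 1.05 = 24169.8 Mb
conference talk: 3.436 Mbps × 3960 s × 1.05 = 14286.9 Mb
lecture capture: 2.236 Mbps × 5880 s × 1.05 = 13805.1 Mb
podcast episode with video: 5.936 Mbps × 4380 s × 1.05 = 27299.7 Mb
tutorial video: 5.736 Mbps × 2340 s × 1.05 = 14093.4 Mb
Total: 93654.8 Mb = 11706.8 MB.
= 11.71 GB.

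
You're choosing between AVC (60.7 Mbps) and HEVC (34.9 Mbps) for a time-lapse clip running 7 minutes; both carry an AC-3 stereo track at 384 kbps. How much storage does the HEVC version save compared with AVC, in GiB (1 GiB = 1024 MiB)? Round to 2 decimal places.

1.26 GiB

7 min = 420 s
Audio: 384 kbps = 0.384 Mbps.
AVC: 61.084 Mbps × 420 s = 25655.3 Mb = 2.987 GiB.
HEVC: 35.284 Mbps × 420 s = 14819.3 Mb = 1.725 GiB.
Saving: 2.987 − 1.725 = 1.261 GiB.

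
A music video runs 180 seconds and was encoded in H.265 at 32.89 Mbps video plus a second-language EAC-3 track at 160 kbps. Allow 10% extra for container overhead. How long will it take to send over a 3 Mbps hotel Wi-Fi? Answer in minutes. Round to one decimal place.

Audio: 160 kbps = 0.160 Mbps.
Total bitrate: 33.050 Mbps.
File: 33.050 Mbps × 180 s = 5949.0 Mb.
With 10% container overhead: ×1.10. → 6543.9 Mb.
At 3 Mbps: 6543.9 / 3 = 2181.3 s ≈ 36.4 minutes.

36.4 minutes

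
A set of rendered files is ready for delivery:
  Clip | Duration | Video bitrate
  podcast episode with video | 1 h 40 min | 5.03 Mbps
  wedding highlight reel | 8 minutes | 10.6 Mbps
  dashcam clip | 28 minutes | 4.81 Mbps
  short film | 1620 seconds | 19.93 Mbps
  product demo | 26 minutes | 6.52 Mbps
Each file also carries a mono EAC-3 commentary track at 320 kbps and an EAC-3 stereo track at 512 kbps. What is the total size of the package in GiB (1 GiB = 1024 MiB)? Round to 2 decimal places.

11.09 GiB

Audio total: 320 + 512 = 832 kbps = 0.832 Mbps.
podcast episode with video: 5.862 Mbps × 6000 s = 35172.0 Mb
wedding highlight reel: 11.432 Mbps × 480 s = 5487.4 Mb
dashcam clip: 5.642 Mbps × 1680 s = 9478.6 Mb
short film: 20.762 Mbps × 1620 s = 33634.4 Mb
product demo: 7.352 Mbps × 1560 s = 11469.1 Mb
Total: 95241.5 Mb = 11905.2 MB.
= 11.09 GiB.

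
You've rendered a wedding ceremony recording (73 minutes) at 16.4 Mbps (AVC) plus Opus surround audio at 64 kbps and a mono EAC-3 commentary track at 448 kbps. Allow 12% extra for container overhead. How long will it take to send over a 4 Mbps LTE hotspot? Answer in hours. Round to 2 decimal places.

73 min = 4380 s
Audio total: 64 + 448 = 512 kbps = 0.512 Mbps.
Total bitrate: 16.912 Mbps.
File: 16.912 Mbps × 4380 s = 74074.6 Mb.
With 12% container overhead: ×1.12. → 82963.5 Mb.
At 4 Mbps: 82963.5 / 4 = 20740.9 s ≈ 5.76 hours.

5.76 hours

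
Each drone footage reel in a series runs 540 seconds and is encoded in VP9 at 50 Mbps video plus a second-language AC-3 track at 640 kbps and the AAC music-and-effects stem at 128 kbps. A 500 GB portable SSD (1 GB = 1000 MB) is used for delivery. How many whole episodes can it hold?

145

Audio total: 640 + 128 = 768 kbps = 0.768 Mbps.
Total bitrate: 50.768 Mbps.
Per item: 50.768 Mbps × 540 s = 27,415 Mb = 3,427 MB.
Capacity: 500 GB = 4,000,000 Mb; 145.91 items → 145 complete.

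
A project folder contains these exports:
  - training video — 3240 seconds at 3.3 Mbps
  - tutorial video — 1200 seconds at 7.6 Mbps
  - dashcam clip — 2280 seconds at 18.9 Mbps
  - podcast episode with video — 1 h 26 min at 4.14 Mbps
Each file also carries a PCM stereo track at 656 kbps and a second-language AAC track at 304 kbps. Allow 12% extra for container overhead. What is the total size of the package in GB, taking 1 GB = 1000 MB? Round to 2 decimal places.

Audio total: 656 + 304 = 960 kbps = 0.960 Mbps.
training video: 4.260 Mbps × 3240 s × 1.12 = 15458.7 Mb
tutorial video: 8.560 Mbps × 1200 s × 1.12 = 11504.6 Mb
dashcam clip: 19.860 Mbps × 2280 s × 1.12 = 50714.5 Mb
podcast episode with video: 5.100 Mbps × 5160 s × 1.12 = 29473.9 Mb
Total: 107151.7 Mb = 13394.0 MB.
= 13.39 GB.

13.39 GB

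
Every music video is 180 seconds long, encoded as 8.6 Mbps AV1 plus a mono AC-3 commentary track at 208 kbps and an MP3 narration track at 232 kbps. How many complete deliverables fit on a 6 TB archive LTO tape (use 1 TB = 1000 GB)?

29498

Audio total: 208 + 232 = 440 kbps = 0.440 Mbps.
Total bitrate: 9.040 Mbps.
Per item: 9.040 Mbps × 180 s = 1,627 Mb = 203.4 MB.
Capacity: 6 TB = 48,000,000 Mb; 29498.53 items → 29498 complete.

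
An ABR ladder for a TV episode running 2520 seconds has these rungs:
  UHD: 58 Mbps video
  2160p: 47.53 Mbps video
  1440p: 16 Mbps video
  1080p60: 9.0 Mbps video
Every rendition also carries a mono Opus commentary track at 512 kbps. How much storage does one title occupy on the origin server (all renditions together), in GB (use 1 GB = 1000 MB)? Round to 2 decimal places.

Audio: 512 kbps = 0.512 Mbps.
Sum of rendition bitrates: (58+0.512) + (47.53+0.512) + (16+0.512) + (9.0+0.512) = 132.578 Mbps.
× 2520 s = 334,097 Mb = 41,762 MB = 41.76 GB.

41.76 GB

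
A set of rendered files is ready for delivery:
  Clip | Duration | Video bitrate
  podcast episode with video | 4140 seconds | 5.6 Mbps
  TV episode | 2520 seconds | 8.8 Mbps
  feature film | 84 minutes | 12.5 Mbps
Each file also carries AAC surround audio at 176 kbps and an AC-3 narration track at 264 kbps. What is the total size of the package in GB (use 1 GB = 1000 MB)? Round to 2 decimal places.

14.19 GB

Audio total: 176 + 264 = 440 kbps = 0.440 Mbps.
podcast episode with video: 6.040 Mbps × 4140 s = 25005.6 Mb
TV episode: 9.240 Mbps × 2520 s = 23284.8 Mb
feature film: 12.940 Mbps × 5040 s = 65217.6 Mb
Total: 113508.0 Mb = 14188.5 MB.
= 14.19 GB.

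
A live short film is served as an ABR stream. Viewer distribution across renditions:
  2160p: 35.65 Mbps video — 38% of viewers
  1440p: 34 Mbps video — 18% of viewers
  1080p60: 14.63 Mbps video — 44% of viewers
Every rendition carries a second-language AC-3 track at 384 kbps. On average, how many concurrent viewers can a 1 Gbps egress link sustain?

Audio: 384 kbps = 0.384 Mbps.
Average per-viewer bitrate: 0.38×36.034 + 0.18×34.384 + 0.44×15.014 = 26.488 Mbps.
1 Gbps = 1,000 Mbps; 1,000 / 26.488 = 37.75 → 37.

37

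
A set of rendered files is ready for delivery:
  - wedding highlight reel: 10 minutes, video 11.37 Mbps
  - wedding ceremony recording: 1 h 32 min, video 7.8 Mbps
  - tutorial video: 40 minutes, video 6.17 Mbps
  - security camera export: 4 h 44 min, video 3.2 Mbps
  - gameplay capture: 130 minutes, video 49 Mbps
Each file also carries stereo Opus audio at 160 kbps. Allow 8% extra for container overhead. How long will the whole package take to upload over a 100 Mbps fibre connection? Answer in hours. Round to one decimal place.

Audio: 160 kbps = 0.160 Mbps.
wedding highlight reel: 11.530 Mbps × 600 s × 1.08 = 7471.4 Mb
wedding ceremony recording: 7.960 Mbps × 5520 s × 1.08 = 47454.3 Mb
tutorial video: 6.330 Mbps × 2400 s × 1.08 = 16407.4 Mb
security camera export: 3.360 Mbps × 17040 s × 1.08 = 61834.8 Mb
gameplay capture: 49.160 Mbps × 7800 s × 1.08 = 414123.8 Mb
Total: 547291.7 Mb = 68411.5 MB.
At 100 Mbps: 547291.7 / 100 = 5473 s ≈ 1.52 hours.

1.5 hours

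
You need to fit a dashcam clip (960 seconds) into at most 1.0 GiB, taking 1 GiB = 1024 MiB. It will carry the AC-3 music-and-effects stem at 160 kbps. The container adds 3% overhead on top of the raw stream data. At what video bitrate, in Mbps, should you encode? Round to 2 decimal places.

Budget: 1.0 GiB = 8589.9 Mb.
Stream payload after overhead: 8589.9 / 1.03 = 8339.7 Mb.
Total bitrate budget: 8339.7 Mb / 960 s = 8.687 Mbps.
Audio: 160 kbps = 0.160 Mbps.
Video: 8.687 − 0.160 = 8.527 Mbps.

8.53 Mbps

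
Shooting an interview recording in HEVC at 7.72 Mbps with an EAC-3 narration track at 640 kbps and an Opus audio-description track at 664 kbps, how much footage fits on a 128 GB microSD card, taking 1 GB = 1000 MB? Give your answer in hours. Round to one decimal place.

31.5 hours

Audio total: 640 + 664 = 1304 kbps = 1.304 Mbps.
Total bitrate: 7.72 + 1.304 = 9.024 Mbps.
Capacity: 128 GB = 1,024,000 Mb.
Recording time: 1,024,000 / 9.024 = 113,475 s ≈ 31.5 hours.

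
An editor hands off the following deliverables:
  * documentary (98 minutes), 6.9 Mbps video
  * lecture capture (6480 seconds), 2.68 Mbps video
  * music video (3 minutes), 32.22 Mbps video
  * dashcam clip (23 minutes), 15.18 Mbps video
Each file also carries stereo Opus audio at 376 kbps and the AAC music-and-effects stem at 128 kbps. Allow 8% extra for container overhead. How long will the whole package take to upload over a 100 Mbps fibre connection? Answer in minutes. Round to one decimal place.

16.5 minutes

Audio total: 376 + 128 = 504 kbps = 0.504 Mbps.
documentary: 7.404 Mbps × 5880 s × 1.08 = 47018.4 Mb
lecture capture: 3.184 Mbps × 6480 s × 1.08 = 22282.9 Mb
music video: 32.724 Mbps × 180 s × 1.08 = 6361.5 Mb
dashcam clip: 15.684 Mbps × 1380 s × 1.08 = 23375.4 Mb
Total: 99038.2 Mb = 12379.8 MB.
At 100 Mbps: 99038.2 / 100 = 990 s ≈ 16.5 minutes.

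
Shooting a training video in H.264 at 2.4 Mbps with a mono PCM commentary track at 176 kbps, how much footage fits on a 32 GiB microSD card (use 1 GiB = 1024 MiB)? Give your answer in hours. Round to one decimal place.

29.6 hours

Audio: 176 kbps = 0.176 Mbps.
Total bitrate: 2.4 + 0.176 = 2.576 Mbps.
Capacity: 32 GiB = 274,878 Mb.
Recording time: 274,878 / 2.576 = 106,707 s ≈ 29.6 hours.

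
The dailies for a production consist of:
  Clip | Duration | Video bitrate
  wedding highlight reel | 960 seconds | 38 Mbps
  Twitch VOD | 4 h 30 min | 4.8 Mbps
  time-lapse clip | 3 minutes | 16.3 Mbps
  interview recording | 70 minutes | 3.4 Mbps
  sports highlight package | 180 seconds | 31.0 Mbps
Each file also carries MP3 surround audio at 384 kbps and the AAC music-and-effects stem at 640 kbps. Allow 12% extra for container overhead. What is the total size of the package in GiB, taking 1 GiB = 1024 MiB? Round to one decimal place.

20.8 GiB

Audio total: 384 + 640 = 1024 kbps = 1.024 Mbps.
wedding highlight reel: 39.024 Mbps × 960 s × 1.12 = 41958.6 Mb
Twitch VOD: 5.824 Mbps × 16200 s × 1.12 = 105670.7 Mb
time-lapse clip: 17.324 Mbps × 180 s × 1.12 = 3492.5 Mb
interview recording: 4.424 Mbps × 4200 s × 1.12 = 20810.5 Mb
sports highlight package: 32.024 Mbps × 180 s × 1.12 = 6456.0 Mb
Total: 178388.3 Mb = 22298.5 MB.
= 20.77 GiB.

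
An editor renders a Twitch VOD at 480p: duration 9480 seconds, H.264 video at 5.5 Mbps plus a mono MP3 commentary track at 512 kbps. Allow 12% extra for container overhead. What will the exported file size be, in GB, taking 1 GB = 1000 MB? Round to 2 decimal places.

7.98 GB

Audio: 512 kbps = 0.512 Mbps.
Total bitrate: 5.5 + 0.512 = 6.012 Mbps.
Stream data: 6.012 Mbps × 9480 s = 56993.8 Mb.
With 12% container overhead: ×1.12.
63,833 Mb ÷ 8 = 7,979 MB → 7.979 GB.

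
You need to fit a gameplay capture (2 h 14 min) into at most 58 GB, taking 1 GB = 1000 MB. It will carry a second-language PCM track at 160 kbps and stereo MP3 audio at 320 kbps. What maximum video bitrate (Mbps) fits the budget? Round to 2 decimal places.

57.23 Mbps

Budget: 58 GB = 464000.0 Mb.
2 h 14 min = 134 min = 8040 s
Total bitrate budget: 464000.0 Mb / 8040 s = 57.711 Mbps.
Audio total: 160 + 320 = 480 kbps = 0.480 Mbps.
Video: 57.711 − 0.480 = 57.231 Mbps.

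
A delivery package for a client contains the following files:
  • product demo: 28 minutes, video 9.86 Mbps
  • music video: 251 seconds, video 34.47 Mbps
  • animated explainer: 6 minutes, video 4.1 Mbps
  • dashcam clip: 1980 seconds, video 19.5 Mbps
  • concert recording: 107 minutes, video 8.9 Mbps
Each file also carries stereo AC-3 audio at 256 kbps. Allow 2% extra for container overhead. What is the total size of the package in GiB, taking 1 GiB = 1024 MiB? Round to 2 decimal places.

Audio: 256 kbps = 0.256 Mbps.
product demo: 10.116 Mbps × 1680 s × 1.02 = 17334.8 Mb
music video: 34.726 Mbps × 251 s × 1.02 = 8890.6 Mb
animated explainer: 4.356 Mbps × 360 s × 1.02 = 1599.5 Mb
dashcam clip: 19.756 Mbps × 1980 s × 1.02 = 39899.2 Mb
concert recording: 9.156 Mbps × 6420 s × 1.02 = 59957.2 Mb
Total: 127681.2 Mb = 15960.2 MB.
= 14.86 GiB.

14.86 GiB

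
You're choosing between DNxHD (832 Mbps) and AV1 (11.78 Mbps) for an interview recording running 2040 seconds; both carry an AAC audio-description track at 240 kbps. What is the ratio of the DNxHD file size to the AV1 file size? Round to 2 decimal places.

Audio: 240 kbps = 0.240 Mbps.
DNxHD: 832.240 Mbps × 2040 s = 1697769.6 Mb = 212.221 GB.
AV1: 12.020 Mbps × 2040 s = 24520.8 Mb = 3.065 GB.
Ratio: 212.221 / 3.065 = 69.238.

69.24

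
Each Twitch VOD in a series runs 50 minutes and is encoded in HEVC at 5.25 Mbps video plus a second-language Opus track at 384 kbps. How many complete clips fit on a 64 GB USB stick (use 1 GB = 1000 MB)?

30

50 min = 3000 s
Audio: 384 kbps = 0.384 Mbps.
Total bitrate: 5.634 Mbps.
Per item: 5.634 Mbps × 3000 s = 16,902 Mb = 2,113 MB.
Capacity: 64 GB = 512,000 Mb; 30.29 items → 30 complete.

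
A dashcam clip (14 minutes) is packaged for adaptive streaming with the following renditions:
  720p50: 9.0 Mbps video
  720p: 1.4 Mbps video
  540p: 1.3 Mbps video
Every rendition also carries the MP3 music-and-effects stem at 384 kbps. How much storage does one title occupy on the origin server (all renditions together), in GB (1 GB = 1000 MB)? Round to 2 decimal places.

14 min = 840 s
Audio: 384 kbps = 0.384 Mbps.
Sum of rendition bitrates: (9.0+0.384) + (1.4+0.384) + (1.3+0.384) = 12.852 Mbps.
× 840 s = 10,796 Mb = 1,349 MB = 1.349 GB.

1.35 GB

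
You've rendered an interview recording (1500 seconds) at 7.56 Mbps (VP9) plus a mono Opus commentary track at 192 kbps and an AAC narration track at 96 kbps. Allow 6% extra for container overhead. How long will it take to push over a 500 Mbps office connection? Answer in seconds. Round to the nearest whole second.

25 seconds

Audio total: 192 + 96 = 288 kbps = 0.288 Mbps.
Total bitrate: 7.848 Mbps.
File: 7.848 Mbps × 1500 s = 11772.0 Mb.
With 6% container overhead: ×1.06. → 12478.3 Mb.
At 500 Mbps: 12478.3 / 500 = 25.0 s ≈ 25 seconds.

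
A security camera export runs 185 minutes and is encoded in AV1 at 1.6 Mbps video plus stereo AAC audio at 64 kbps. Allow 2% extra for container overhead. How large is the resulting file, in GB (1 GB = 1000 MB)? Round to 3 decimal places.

2.355 GB

185 min = 11100 s
Audio: 64 kbps = 0.064 Mbps.
Total bitrate: 1.6 + 0.064 = 1.664 Mbps.
Stream data: 1.664 Mbps × 11100 s = 18470.4 Mb.
With 2% container overhead: ×1.02.
18,840 Mb ÷ 8 = 2,355 MB → 2.355 GB.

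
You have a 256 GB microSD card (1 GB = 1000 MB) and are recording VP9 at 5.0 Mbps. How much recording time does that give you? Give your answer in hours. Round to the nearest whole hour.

Capacity: 256 GB = 2,048,000 Mb.
Recording time: 2,048,000 / 5.000 = 409,600 s ≈ 114 hours.

114 hours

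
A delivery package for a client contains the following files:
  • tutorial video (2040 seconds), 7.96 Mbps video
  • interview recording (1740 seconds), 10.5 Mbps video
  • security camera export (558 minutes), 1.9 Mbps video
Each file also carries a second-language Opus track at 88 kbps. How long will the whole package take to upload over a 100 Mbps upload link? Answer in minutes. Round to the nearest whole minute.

Audio: 88 kbps = 0.088 Mbps.
tutorial video: 8.048 Mbps × 2040 s = 16417.9 Mb
interview recording: 10.588 Mbps × 1740 s = 18423.1 Mb
security camera export: 1.988 Mbps × 33480 s = 66558.2 Mb
Total: 101399.3 Mb = 12674.9 MB.
At 100 Mbps: 101399.3 / 100 = 1014 s ≈ 16.9 minutes.

17 minutes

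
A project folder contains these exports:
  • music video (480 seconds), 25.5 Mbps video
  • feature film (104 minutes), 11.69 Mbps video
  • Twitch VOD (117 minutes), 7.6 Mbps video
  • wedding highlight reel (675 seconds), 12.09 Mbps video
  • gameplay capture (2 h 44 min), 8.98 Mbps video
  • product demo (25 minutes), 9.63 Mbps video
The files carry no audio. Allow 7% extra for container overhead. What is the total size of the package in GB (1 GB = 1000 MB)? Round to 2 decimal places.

33.37 GB

music video: 25.500 Mbps × 480 s × 1.07 = 13096.8 Mb
feature film: 11.690 Mbps × 6240 s × 1.07 = 78051.8 Mb
Twitch VOD: 7.600 Mbps × 7020 s × 1.07 = 57086.6 Mb
wedding highlight reel: 12.090 Mbps × 675 s × 1.07 = 8732.0 Mb
gameplay capture: 8.980 Mbps × 9840 s × 1.07 = 94548.6 Mb
product demo: 9.630 Mbps × 1500 s × 1.07 = 15456.1 Mb
Total: 266972.0 Mb = 33371.5 MB.
= 33.37 GB.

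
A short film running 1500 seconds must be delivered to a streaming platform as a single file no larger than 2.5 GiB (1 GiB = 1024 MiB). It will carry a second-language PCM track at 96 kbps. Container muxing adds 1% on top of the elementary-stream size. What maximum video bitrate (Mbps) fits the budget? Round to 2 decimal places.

Budget: 2.5 GiB = 21474.8 Mb.
Stream payload after overhead: 21474.8 / 1.01 = 21262.2 Mb.
Total bitrate budget: 21262.2 Mb / 1500 s = 14.175 Mbps.
Audio: 96 kbps = 0.096 Mbps.
Video: 14.175 − 0.096 = 14.079 Mbps.

14.08 Mbps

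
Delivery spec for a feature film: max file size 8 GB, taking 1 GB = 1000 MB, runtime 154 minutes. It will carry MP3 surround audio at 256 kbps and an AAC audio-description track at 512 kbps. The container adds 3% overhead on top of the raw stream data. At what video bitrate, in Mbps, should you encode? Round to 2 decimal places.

5.96 Mbps

Budget: 8 GB = 64000.0 Mb.
Stream payload after overhead: 64000.0 / 1.03 = 62135.9 Mb.
154 min = 9240 s
Total bitrate budget: 62135.9 Mb / 9240 s = 6.725 Mbps.
Audio total: 256 + 512 = 768 kbps = 0.768 Mbps.
Video: 6.725 − 0.768 = 5.957 Mbps.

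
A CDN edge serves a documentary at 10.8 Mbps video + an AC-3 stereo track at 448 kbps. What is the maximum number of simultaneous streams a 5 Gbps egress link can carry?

444

Audio: 448 kbps = 0.448 Mbps.
Per-viewer media rate: 11.248 Mbps.
5 Gbps = 5,000 Mbps; 5,000 / 11.248 = 444.52 → 444 viewers.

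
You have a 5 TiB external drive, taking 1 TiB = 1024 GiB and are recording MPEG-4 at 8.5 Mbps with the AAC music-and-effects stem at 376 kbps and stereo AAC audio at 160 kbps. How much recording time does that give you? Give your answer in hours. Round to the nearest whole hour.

1352 hours

Audio total: 376 + 160 = 536 kbps = 0.536 Mbps.
Total bitrate: 8.5 + 0.536 = 9.036 Mbps.
Capacity: 5 TiB = 43,980,465 Mb.
Recording time: 43,980,465 / 9.036 = 4,867,249 s ≈ 1,352 hours.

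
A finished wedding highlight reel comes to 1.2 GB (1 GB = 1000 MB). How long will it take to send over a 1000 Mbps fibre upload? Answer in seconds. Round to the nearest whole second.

File: 1.2 GB = 9600.0 Mb.
At 1000 Mbps: 9600.0 / 1000 = 9.6 s ≈ 9.6 seconds.

10 seconds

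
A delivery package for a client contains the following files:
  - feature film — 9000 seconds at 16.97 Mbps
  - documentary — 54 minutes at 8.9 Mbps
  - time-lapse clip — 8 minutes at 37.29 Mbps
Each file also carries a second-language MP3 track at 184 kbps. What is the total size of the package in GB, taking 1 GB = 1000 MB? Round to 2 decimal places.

25.23 GB

Audio: 184 kbps = 0.184 Mbps.
feature film: 17.154 Mbps × 9000 s = 154386.0 Mb
documentary: 9.084 Mbps × 3240 s = 29432.2 Mb
time-lapse clip: 37.474 Mbps × 480 s = 17987.5 Mb
Total: 201805.7 Mb = 25225.7 MB.
= 25.23 GB.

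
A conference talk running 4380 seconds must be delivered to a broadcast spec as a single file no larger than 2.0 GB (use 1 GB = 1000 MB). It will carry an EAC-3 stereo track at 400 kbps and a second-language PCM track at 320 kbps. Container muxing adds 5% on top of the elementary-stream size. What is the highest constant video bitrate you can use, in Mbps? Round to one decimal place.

2.8 Mbps

Budget: 2.0 GB = 16000.0 Mb.
Stream payload after overhead: 16000.0 / 1.05 = 15238.1 Mb.
Total bitrate budget: 15238.1 Mb / 4380 s = 3.479 Mbps.
Audio total: 400 + 320 = 720 kbps = 0.720 Mbps.
Video: 3.479 − 0.720 = 2.759 Mbps.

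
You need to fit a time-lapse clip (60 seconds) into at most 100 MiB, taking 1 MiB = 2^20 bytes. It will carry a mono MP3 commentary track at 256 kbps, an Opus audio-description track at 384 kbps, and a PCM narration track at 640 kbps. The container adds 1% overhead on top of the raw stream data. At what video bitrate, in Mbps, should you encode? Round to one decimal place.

12.6 Mbps

Budget: 100 MiB = 838.9 Mb.
Stream payload after overhead: 838.9 / 1.01 = 830.6 Mb.
Total bitrate budget: 830.6 Mb / 60 s = 13.843 Mbps.
Audio total: 256 + 384 + 640 = 1280 kbps = 1.280 Mbps.
Video: 13.843 − 1.280 = 12.563 Mbps.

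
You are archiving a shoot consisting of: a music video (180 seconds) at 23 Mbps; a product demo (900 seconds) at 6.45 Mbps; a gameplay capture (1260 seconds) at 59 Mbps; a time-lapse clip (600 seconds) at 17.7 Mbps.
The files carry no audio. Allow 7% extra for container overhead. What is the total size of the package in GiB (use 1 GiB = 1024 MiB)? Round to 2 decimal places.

music video: 23.000 Mbps × 180 s × 1.07 = 4429.8 Mb
product demo: 6.450 Mbps × 900 s × 1.07 = 6211.4 Mb
gameplay capture: 59.000 Mbps × 1260 s × 1.07 = 79543.8 Mb
time-lapse clip: 17.700 Mbps × 600 s × 1.07 = 11363.4 Mb
Total: 101548.4 Mb = 12693.5 MB.
= 11.82 GiB.

11.82 GiB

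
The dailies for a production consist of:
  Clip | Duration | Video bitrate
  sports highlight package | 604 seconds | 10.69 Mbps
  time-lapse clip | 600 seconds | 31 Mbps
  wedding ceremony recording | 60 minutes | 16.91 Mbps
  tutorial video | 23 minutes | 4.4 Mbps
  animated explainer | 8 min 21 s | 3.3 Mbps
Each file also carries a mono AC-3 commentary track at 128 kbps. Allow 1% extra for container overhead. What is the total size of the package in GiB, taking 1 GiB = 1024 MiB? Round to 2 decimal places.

11.11 GiB

Audio: 128 kbps = 0.128 Mbps.
sports highlight package: 10.818 Mbps × 604 s × 1.01 = 6599.4 Mb
time-lapse clip: 31.128 Mbps × 600 s × 1.01 = 18863.6 Mb
wedding ceremony recording: 17.038 Mbps × 3600 s × 1.01 = 61950.2 Mb
tutorial video: 4.528 Mbps × 1380 s × 1.01 = 6311.1 Mb
animated explainer: 3.428 Mbps × 501 s × 1.01 = 1734.6 Mb
Total: 95458.9 Mb = 11932.4 MB.
= 11.11 GiB.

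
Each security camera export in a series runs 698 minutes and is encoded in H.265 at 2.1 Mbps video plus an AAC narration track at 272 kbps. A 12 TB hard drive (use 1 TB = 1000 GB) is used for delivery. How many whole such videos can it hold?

966

698 min = 41880 s
Audio: 272 kbps = 0.272 Mbps.
Total bitrate: 2.372 Mbps.
Per item: 2.372 Mbps × 41880 s = 99,339 Mb = 12,417 MB.
Capacity: 12 TB = 96,000,000 Mb; 966.38 items → 966 complete.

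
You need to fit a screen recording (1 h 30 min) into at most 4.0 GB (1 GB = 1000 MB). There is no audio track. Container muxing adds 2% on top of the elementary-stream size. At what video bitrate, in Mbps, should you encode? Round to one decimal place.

5.8 Mbps

Budget: 4.0 GB = 32000.0 Mb.
Stream payload after overhead: 32000.0 / 1.02 = 31372.5 Mb.
1 h 30 min = 90 min = 5400 s
Total bitrate budget: 31372.5 Mb / 5400 s = 5.810 Mbps.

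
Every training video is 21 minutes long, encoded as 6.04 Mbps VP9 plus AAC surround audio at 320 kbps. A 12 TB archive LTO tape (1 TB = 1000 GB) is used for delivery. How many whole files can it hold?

21 min = 1260 s
Audio: 320 kbps = 0.320 Mbps.
Total bitrate: 6.360 Mbps.
Per item: 6.360 Mbps × 1260 s = 8,014 Mb = 1,002 MB.
Capacity: 12 TB = 96,000,000 Mb; 11979.63 items → 11979 complete.

11979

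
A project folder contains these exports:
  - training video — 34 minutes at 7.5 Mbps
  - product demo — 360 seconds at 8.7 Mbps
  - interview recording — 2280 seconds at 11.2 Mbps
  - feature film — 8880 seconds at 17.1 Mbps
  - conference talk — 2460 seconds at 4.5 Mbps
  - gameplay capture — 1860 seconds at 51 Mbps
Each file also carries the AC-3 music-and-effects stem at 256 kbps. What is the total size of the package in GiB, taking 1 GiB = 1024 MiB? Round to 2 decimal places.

35.66 GiB

Audio: 256 kbps = 0.256 Mbps.
training video: 7.756 Mbps × 2040 s = 15822.2 Mb
product demo: 8.956 Mbps × 360 s = 3224.2 Mb
interview recording: 11.456 Mbps × 2280 s = 26119.7 Mb
feature film: 17.356 Mbps × 8880 s = 154121.3 Mb
conference talk: 4.756 Mbps × 2460 s = 11699.8 Mb
gameplay capture: 51.256 Mbps × 1860 s = 95336.2 Mb
Total: 306323.3 Mb = 38290.4 MB.
= 35.66 GiB.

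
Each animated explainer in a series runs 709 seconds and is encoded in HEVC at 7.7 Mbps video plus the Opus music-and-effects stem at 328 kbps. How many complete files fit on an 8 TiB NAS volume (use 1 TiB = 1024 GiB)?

Audio: 328 kbps = 0.328 Mbps.
Total bitrate: 8.028 Mbps.
Per item: 8.028 Mbps × 709 s = 5,692 Mb = 711.5 MB.
Capacity: 8 TiB = 70,368,744 Mb; 12363.07 items → 12363 complete.

12363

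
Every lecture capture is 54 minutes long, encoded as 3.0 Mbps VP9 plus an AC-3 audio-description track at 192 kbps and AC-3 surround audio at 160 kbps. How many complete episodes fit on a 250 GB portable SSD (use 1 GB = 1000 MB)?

54 min = 3240 s
Audio total: 192 + 160 = 352 kbps = 0.352 Mbps.
Total bitrate: 3.352 Mbps.
Per item: 3.352 Mbps × 3240 s = 10,860 Mb = 1,358 MB.
Capacity: 250 GB = 2,000,000 Mb; 184.15 items → 184 complete.

184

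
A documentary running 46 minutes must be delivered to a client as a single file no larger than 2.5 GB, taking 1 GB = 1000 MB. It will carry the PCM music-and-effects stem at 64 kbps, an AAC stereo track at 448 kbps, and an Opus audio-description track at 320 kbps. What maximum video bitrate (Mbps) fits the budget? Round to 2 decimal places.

Budget: 2.5 GB = 20000.0 Mb.
46 min = 2760 s
Total bitrate budget: 20000.0 Mb / 2760 s = 7.246 Mbps.
Audio total: 64 + 448 + 320 = 832 kbps = 0.832 Mbps.
Video: 7.246 − 0.832 = 6.414 Mbps.

6.41 Mbps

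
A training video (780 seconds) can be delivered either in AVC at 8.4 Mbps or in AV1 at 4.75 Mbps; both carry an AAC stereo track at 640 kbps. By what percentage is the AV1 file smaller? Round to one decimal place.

Audio: 640 kbps = 0.640 Mbps.
AVC: 9.040 Mbps × 780 s = 7051.2 Mb = 0.881 GB.
AV1: 5.390 Mbps × 780 s = 4204.2 Mb = 0.526 GB.
Reduction: (1 − 0.526/0.881) × 100 = 40.38%.

40.4%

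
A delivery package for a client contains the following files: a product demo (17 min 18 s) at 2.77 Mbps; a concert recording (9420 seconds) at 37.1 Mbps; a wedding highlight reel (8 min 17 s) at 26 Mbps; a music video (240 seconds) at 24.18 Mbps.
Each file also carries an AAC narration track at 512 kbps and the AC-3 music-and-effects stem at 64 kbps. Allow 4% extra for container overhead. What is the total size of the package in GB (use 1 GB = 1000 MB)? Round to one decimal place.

49.1 GB

Audio total: 512 + 64 = 576 kbps = 0.576 Mbps.
product demo: 3.346 Mbps × 1038 s × 1.04 = 3612.1 Mb
concert recording: 37.676 Mbps × 9420 s × 1.04 = 369104.2 Mb
wedding highlight reel: 26.576 Mbps × 497 s × 1.04 = 13736.6 Mb
music video: 24.756 Mbps × 240 s × 1.04 = 6179.1 Mb
Total: 392632.0 Mb = 49079.0 MB.
= 49.08 GB.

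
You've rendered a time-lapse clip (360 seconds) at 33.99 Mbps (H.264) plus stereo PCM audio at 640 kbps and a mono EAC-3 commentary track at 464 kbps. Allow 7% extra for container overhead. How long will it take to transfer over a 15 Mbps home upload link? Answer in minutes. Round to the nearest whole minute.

Audio total: 640 + 464 = 1104 kbps = 1.104 Mbps.
Total bitrate: 35.094 Mbps.
File: 35.094 Mbps × 360 s = 12633.8 Mb.
With 7% container overhead: ×1.07. → 13518.2 Mb.
At 15 Mbps: 13518.2 / 15 = 901.2 s ≈ 15 minutes.

15 minutes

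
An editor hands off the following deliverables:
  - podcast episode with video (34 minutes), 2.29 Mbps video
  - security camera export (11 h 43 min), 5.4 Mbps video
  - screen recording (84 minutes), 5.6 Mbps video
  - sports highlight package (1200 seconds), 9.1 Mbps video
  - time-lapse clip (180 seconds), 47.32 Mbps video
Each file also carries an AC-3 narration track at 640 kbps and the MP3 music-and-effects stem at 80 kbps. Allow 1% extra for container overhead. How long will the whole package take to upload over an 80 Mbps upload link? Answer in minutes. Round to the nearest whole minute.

67 minutes

Audio total: 640 + 80 = 720 kbps = 0.720 Mbps.
podcast episode with video: 3.010 Mbps × 2040 s × 1.01 = 6201.8 Mb
security camera export: 6.120 Mbps × 42180 s × 1.01 = 260723.0 Mb
screen recording: 6.320 Mbps × 5040 s × 1.01 = 32171.3 Mb
sports highlight package: 9.820 Mbps × 1200 s × 1.01 = 11901.8 Mb
time-lapse clip: 48.040 Mbps × 180 s × 1.01 = 8733.7 Mb
Total: 319731.7 Mb = 39966.5 MB.
At 80 Mbps: 319731.7 / 80 = 3997 s ≈ 66.6 minutes.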